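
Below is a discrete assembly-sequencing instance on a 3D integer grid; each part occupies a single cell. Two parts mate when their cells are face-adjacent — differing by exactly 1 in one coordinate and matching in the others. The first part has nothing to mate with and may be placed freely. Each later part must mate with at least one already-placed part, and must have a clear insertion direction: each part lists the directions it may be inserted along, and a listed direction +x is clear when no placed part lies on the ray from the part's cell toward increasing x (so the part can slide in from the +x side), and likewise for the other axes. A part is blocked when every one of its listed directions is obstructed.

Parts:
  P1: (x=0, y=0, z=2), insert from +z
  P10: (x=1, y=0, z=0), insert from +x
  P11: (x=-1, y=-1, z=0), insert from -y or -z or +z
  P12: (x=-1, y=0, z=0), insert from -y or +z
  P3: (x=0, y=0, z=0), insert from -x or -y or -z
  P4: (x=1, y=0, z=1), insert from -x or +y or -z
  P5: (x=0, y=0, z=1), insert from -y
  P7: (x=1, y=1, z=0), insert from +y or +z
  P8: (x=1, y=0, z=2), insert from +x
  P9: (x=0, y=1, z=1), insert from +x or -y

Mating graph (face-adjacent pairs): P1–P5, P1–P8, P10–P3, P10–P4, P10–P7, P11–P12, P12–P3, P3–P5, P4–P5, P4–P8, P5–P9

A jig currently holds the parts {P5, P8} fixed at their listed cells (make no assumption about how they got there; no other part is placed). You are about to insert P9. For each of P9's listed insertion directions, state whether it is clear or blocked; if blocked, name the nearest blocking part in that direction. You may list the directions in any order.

+x: ray from P9(0, 1, 1) has no placed part ⇒ clear
-y: nearest on ray is P5@(0, 0, 1) ⇒ blocked

+x: clear; -y: blocked by P5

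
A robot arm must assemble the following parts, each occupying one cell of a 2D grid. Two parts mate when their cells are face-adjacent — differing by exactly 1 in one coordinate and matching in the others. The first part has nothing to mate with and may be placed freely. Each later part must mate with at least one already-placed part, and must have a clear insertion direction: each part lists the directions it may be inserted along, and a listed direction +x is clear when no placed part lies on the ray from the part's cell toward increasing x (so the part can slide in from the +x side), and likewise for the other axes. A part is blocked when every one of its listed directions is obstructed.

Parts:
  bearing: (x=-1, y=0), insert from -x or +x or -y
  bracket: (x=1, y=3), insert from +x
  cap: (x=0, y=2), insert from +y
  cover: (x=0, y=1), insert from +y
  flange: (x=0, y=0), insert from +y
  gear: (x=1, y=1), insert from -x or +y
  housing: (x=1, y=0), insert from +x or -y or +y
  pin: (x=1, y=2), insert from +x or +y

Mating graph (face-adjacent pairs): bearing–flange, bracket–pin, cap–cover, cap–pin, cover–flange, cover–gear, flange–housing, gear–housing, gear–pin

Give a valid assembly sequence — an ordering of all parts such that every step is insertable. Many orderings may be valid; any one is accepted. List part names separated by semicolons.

pin; bracket; gear; housing; flange; bearing; cover; cap

1. pin@(1, 2) [+x clear] — {pin}
2. bracket@(1, 3) [+x clear] — {bracket, pin}
3. gear@(1, 1) [-x clear] — {bracket, gear, pin}
4. housing@(1, 0) [+x clear] — {bracket, gear, housing, pin}
5. flange@(0, 0) [+y clear] — {bracket, flange, gear, housing, pin}
6. bearing@(-1, 0) [-x clear] — {bearing, bracket, flange, gear, housing, pin}
7. cover@(0, 1) [+y clear] — {bearing, bracket, cover, flange, gear, housing, pin}
8. cap@(0, 2) [+y clear] — {bearing, bracket, cap, cover, flange, gear, housing, pin}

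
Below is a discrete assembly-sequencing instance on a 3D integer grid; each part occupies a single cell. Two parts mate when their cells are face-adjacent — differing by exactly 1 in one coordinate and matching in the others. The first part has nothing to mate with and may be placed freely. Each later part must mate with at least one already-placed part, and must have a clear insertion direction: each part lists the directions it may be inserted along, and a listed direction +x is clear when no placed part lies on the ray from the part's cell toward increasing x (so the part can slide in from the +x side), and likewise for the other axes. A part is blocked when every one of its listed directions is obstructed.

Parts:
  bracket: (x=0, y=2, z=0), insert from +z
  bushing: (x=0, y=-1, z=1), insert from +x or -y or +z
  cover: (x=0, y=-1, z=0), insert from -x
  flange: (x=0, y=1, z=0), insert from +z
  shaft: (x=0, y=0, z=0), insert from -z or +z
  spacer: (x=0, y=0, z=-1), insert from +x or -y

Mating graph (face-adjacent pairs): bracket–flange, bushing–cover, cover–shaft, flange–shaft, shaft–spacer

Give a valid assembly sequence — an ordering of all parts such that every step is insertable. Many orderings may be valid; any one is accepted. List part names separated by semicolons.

1. flange@(0, 1, 0) [+z clear] — {flange}
2. bracket@(0, 2, 0) [+z clear] — {bracket, flange}
3. shaft@(0, 0, 0) [-z clear] — {bracket, flange, shaft}
4. cover@(0, -1, 0) [-x clear] — {bracket, cover, flange, shaft}
5. bushing@(0, -1, 1) [+x clear] — {bracket, bushing, cover, flange, shaft}
6. spacer@(0, 0, -1) [+x clear] — {bracket, bushing, cover, flange, shaft, spacer}

flange; bracket; shaft; cover; bushing; spacer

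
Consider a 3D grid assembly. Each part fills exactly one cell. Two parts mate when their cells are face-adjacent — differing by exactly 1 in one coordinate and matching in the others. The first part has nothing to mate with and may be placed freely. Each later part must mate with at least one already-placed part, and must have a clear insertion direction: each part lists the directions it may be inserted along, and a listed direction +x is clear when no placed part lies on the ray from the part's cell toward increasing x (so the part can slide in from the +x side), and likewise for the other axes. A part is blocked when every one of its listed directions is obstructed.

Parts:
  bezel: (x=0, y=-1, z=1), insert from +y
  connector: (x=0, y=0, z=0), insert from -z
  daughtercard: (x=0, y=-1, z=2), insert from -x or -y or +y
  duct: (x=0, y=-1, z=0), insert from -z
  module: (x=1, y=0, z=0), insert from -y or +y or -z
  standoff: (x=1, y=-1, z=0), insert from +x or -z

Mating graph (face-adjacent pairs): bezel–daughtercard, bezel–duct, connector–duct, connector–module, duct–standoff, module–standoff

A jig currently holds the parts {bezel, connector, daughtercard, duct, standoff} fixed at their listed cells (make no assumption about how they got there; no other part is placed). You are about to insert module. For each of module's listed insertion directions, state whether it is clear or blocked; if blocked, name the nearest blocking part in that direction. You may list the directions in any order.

-y: nearest on ray is standoff@(1, -1, 0) ⇒ blocked
+y: ray from module(1, 0, 0) has no placed part ⇒ clear
-z: ray from module(1, 0, 0) has no placed part ⇒ clear

+y: clear; -y: blocked by standoff; -z: clear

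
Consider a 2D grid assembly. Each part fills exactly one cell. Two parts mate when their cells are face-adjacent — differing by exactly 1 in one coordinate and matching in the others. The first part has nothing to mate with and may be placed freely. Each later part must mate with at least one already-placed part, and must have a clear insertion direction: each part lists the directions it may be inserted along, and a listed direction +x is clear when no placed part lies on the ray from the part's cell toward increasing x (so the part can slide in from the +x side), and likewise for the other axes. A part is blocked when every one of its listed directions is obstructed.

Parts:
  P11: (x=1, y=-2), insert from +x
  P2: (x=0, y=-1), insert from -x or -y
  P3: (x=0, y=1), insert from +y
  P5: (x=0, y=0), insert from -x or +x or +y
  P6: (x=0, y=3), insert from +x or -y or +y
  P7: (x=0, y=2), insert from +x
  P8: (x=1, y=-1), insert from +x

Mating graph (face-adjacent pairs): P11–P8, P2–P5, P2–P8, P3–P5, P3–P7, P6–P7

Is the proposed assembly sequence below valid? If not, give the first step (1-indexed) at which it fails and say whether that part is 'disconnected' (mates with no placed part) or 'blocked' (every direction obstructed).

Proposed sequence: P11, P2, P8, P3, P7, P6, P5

Invalid at step 2 (disconnected)

1. P11@(1, -2) [+x clear] — {P11}
2. P2@(0, -1) — no placed neighbour ⇒ disconnected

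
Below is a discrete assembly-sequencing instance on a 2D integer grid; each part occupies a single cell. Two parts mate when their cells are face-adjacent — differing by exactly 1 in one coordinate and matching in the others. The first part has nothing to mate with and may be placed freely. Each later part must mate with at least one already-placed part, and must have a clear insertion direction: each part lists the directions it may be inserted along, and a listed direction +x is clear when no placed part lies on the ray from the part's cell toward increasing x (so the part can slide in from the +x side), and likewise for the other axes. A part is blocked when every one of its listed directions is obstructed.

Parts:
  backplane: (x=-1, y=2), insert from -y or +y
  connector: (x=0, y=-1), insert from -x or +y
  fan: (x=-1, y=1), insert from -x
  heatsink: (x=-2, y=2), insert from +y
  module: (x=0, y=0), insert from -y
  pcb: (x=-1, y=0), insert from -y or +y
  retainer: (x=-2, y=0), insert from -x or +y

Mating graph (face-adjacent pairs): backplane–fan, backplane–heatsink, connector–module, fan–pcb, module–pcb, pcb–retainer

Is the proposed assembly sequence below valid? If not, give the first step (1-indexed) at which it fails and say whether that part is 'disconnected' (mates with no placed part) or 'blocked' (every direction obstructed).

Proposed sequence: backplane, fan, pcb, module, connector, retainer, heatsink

Valid

1. backplane@(-1, 2) [-y clear] — {backplane}
2. fan@(-1, 1) [-x clear] — {backplane, fan}
3. pcb@(-1, 0) [-y clear] — {backplane, fan, pcb}
4. module@(0, 0) [-y clear] — {backplane, fan, module, pcb}
5. connector@(0, -1) [-x clear] — {backplane, connector, fan, module, pcb}
6. retainer@(-2, 0) [-x clear] — {backplane, connector, fan, module, pcb, retainer}
7. heatsink@(-2, 2) [+y clear] — {backplane, connector, fan, heatsink, module, pcb, retainer}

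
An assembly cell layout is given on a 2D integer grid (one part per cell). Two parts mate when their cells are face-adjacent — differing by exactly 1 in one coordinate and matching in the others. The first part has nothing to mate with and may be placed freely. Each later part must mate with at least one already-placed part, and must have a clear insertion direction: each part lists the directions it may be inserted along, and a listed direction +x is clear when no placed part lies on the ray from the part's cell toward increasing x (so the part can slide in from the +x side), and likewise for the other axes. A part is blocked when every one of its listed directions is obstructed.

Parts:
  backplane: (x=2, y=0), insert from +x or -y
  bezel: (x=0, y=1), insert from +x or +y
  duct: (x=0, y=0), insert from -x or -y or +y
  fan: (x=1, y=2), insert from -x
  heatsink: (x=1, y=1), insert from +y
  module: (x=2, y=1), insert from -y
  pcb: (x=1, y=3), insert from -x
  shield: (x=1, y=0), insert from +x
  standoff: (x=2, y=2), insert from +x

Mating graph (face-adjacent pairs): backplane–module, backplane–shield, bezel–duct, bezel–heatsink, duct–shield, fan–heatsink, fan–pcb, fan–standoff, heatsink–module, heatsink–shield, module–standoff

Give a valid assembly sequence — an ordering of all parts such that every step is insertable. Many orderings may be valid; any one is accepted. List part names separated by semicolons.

module; heatsink; bezel; shield; backplane; standoff; fan; pcb; duct

1. module@(2, 1) [-y clear] — {module}
2. heatsink@(1, 1) [+y clear] — {heatsink, module}
3. bezel@(0, 1) [+y clear] — {bezel, heatsink, module}
4. shield@(1, 0) [+x clear] — {bezel, heatsink, module, shield}
5. backplane@(2, 0) [+x clear] — {backplane, bezel, heatsink, module, shield}
6. standoff@(2, 2) [+x clear] — {backplane, bezel, heatsink, module, shield, standoff}
7. fan@(1, 2) [-x clear] — {backplane, bezel, fan, heatsink, module, shield, standoff}
8. pcb@(1, 3) [-x clear] — {backplane, bezel, fan, heatsink, module, pcb, shield, standoff}
9. duct@(0, 0) [-x clear] — {backplane, bezel, duct, fan, heatsink, module, pcb, shield, standoff}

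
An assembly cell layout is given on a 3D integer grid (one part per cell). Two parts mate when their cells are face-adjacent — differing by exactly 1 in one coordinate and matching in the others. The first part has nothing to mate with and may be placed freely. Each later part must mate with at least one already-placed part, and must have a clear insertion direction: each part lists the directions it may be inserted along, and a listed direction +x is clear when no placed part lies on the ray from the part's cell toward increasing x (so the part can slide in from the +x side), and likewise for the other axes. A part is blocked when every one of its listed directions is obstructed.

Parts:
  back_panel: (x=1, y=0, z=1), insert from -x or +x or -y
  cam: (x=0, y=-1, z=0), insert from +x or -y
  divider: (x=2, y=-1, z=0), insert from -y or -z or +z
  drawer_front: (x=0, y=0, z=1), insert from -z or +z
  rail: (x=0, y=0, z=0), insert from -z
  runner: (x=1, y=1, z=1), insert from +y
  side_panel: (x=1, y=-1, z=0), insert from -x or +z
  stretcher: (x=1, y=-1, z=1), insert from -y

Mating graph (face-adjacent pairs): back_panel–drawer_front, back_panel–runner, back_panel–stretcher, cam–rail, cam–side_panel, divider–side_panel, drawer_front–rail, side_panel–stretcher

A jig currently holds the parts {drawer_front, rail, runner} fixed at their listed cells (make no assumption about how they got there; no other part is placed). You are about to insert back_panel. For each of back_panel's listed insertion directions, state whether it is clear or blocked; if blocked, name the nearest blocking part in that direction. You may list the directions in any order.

-x: nearest on ray is drawer_front@(0, 0, 1) ⇒ blocked
+x: ray from back_panel(1, 0, 1) has no placed part ⇒ clear
-y: ray from back_panel(1, 0, 1) has no placed part ⇒ clear

+x: clear; -x: blocked by drawer_front; -y: clear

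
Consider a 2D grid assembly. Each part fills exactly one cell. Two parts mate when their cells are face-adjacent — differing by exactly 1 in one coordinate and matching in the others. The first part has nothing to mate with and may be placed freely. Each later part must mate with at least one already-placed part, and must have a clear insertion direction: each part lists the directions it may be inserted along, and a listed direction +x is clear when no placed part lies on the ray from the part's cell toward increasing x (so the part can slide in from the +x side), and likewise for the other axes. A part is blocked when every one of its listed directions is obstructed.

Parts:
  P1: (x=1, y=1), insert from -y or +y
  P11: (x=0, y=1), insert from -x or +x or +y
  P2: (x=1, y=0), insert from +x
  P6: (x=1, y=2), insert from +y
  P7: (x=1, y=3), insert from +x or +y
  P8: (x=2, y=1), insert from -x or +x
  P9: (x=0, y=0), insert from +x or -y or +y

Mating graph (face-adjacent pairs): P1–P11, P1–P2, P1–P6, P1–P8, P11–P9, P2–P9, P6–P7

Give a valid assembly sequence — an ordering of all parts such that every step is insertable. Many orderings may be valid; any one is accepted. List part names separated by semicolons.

1. P8@(2, 1) [-x clear] — {P8}
2. P1@(1, 1) [-y clear] — {P1, P8}
3. P2@(1, 0) [+x clear] — {P1, P2, P8}
4. P9@(0, 0) [-y clear] — {P1, P2, P8, P9}
5. P11@(0, 1) [-x clear] — {P1, P11, P2, P8, P9}
6. P6@(1, 2) [+y clear] — {P1, P11, P2, P6, P8, P9}
7. P7@(1, 3) [+x clear] — {P1, P11, P2, P6, P7, P8, P9}

P8; P1; P2; P9; P11; P6; P7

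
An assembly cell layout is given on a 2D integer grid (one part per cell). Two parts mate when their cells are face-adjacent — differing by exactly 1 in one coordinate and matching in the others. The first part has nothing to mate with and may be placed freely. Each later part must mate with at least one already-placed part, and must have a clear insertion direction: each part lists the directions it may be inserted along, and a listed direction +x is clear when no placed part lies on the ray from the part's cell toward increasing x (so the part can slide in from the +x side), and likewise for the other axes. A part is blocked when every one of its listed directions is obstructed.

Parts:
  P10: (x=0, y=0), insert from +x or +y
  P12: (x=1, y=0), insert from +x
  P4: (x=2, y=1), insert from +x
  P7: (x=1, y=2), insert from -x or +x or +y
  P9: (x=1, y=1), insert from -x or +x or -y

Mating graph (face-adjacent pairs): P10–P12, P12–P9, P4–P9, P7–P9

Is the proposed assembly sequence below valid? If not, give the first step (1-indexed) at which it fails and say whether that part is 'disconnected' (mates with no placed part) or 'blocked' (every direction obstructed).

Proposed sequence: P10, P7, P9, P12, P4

1. P10@(0, 0) [+x clear] — {P10}
2. P7@(1, 2) — no placed neighbour ⇒ disconnected

Invalid at step 2 (disconnected)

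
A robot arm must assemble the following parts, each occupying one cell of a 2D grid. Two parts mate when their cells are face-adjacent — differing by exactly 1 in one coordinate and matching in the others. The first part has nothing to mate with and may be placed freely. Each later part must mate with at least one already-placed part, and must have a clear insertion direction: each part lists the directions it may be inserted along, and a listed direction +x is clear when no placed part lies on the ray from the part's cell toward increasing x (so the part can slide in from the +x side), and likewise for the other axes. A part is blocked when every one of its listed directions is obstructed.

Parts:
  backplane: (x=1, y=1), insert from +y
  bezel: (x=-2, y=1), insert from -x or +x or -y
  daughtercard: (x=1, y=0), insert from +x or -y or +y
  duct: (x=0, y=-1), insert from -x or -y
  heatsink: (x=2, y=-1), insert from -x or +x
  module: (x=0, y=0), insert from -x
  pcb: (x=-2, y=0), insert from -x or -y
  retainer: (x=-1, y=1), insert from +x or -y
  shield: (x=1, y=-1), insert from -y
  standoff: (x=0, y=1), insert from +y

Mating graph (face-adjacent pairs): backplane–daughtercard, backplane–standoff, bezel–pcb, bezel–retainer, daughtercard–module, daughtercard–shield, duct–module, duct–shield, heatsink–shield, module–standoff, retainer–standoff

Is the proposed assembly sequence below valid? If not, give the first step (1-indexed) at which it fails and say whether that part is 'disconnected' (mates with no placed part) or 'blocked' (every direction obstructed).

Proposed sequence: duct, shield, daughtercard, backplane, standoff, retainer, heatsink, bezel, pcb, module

1. duct@(0, -1) [-x clear] — {duct}
2. shield@(1, -1) [-y clear] — {duct, shield}
3. daughtercard@(1, 0) [+x clear] — {daughtercard, duct, shield}
4. backplane@(1, 1) [+y clear] — {backplane, daughtercard, duct, shield}
5. standoff@(0, 1) [+y clear] — {backplane, daughtercard, duct, shield, standoff}
6. retainer@(-1, 1) [-y clear] — {backplane, daughtercard, duct, retainer, shield, standoff}
7. heatsink@(2, -1) [+x clear] — {backplane, daughtercard, duct, heatsink, retainer, shield, standoff}
8. bezel@(-2, 1) [-x clear] — {backplane, bezel, daughtercard, duct, heatsink, retainer, shield, standoff}
9. pcb@(-2, 0) [-x clear] — {backplane, bezel, daughtercard, duct, heatsink, pcb, retainer, shield, standoff}
10. module@(0, 0) — -x all obstructed ⇒ blocked

Invalid at step 10 (blocked)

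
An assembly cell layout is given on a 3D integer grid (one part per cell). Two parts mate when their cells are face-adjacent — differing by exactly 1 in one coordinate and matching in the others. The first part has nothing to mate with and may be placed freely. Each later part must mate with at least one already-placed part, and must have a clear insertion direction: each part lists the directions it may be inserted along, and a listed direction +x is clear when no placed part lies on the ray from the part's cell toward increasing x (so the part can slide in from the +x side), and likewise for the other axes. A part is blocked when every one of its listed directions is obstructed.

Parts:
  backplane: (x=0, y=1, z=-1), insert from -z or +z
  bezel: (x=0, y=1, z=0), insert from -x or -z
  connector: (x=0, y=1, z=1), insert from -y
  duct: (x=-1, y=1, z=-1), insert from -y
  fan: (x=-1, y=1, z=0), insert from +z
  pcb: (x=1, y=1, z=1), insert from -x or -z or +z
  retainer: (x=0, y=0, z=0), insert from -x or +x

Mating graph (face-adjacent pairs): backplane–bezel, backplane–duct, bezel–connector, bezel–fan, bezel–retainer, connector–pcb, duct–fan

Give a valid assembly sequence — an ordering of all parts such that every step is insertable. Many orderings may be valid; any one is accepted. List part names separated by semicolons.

fan; bezel; retainer; backplane; duct; connector; pcb

1. fan@(-1, 1, 0) [+z clear] — {fan}
2. bezel@(0, 1, 0) [-z clear] — {bezel, fan}
3. retainer@(0, 0, 0) [-x clear] — {bezel, fan, retainer}
4. backplane@(0, 1, -1) [-z clear] — {backplane, bezel, fan, retainer}
5. duct@(-1, 1, -1) [-y clear] — {backplane, bezel, duct, fan, retainer}
6. connector@(0, 1, 1) [-y clear] — {backplane, bezel, connector, duct, fan, retainer}
7. pcb@(1, 1, 1) [-z clear] — {backplane, bezel, connector, duct, fan, pcb, retainer}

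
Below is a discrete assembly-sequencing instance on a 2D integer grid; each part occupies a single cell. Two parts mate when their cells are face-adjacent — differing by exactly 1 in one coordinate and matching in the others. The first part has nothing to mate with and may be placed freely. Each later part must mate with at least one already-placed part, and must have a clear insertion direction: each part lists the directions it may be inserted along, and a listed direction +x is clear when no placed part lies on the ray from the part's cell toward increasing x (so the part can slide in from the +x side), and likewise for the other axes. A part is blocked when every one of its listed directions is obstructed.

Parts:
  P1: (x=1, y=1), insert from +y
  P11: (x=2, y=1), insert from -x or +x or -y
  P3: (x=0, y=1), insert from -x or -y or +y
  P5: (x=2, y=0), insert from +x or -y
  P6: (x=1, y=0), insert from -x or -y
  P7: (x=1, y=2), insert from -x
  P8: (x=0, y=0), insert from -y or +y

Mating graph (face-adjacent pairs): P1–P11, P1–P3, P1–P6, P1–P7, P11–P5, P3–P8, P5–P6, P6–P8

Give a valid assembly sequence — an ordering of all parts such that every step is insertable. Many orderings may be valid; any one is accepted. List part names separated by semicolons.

1. P3@(0, 1) [-x clear] — {P3}
2. P1@(1, 1) [+y clear] — {P1, P3}
3. P8@(0, 0) [-y clear] — {P1, P3, P8}
4. P7@(1, 2) [-x clear] — {P1, P3, P7, P8}
5. P6@(1, 0) [-y clear] — {P1, P3, P6, P7, P8}
6. P5@(2, 0) [+x clear] — {P1, P3, P5, P6, P7, P8}
7. P11@(2, 1) [+x clear] — {P1, P11, P3, P5, P6, P7, P8}

P3; P1; P8; P7; P6; P5; P11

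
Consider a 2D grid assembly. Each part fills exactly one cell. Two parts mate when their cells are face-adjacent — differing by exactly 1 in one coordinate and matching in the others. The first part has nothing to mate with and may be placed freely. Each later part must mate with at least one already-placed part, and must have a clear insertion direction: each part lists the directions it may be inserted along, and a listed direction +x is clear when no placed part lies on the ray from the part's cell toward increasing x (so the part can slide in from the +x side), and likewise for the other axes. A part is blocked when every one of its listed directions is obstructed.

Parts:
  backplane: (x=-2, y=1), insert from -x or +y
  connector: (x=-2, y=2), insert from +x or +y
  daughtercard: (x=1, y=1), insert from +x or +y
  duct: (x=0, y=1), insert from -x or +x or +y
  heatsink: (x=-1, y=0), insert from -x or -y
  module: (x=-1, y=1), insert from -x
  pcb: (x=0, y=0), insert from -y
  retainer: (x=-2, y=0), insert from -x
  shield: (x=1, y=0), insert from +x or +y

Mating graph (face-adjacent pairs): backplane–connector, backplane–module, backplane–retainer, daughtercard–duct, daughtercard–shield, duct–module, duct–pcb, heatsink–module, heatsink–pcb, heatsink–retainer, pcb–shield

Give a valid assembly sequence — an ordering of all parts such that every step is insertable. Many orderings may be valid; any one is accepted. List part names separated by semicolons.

duct; pcb; heatsink; daughtercard; module; backplane; connector; shield; retainer

1. duct@(0, 1) [-x clear] — {duct}
2. pcb@(0, 0) [-y clear] — {duct, pcb}
3. heatsink@(-1, 0) [-x clear] — {duct, heatsink, pcb}
4. daughtercard@(1, 1) [+x clear] — {daughtercard, duct, heatsink, pcb}
5. module@(-1, 1) [-x clear] — {daughtercard, duct, heatsink, module, pcb}
6. backplane@(-2, 1) [-x clear] — {backplane, daughtercard, duct, heatsink, module, pcb}
7. connector@(-2, 2) [+x clear] — {backplane, connector, daughtercard, duct, heatsink, module, pcb}
8. shield@(1, 0) [+x clear] — {backplane, connector, daughtercard, duct, heatsink, module, pcb, shield}
9. retainer@(-2, 0) [-x clear] — {backplane, connector, daughtercard, duct, heatsink, module, pcb, retainer, shield}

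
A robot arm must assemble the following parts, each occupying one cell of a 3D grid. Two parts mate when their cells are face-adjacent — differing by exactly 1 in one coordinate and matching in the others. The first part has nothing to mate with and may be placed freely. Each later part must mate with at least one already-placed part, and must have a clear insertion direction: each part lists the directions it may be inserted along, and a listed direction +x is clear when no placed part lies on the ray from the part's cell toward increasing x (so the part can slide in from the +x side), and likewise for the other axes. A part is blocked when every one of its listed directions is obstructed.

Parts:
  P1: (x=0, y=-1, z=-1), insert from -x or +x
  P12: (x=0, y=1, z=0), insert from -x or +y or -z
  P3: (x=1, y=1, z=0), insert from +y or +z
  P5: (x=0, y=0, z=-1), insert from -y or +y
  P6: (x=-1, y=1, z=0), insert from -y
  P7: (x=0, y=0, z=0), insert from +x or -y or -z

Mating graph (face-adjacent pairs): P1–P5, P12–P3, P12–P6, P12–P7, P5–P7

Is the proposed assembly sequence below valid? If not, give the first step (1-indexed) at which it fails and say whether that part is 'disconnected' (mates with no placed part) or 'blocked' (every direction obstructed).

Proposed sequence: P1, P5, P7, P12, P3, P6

Valid

1. P1@(0, -1, -1) [-x clear] — {P1}
2. P5@(0, 0, -1) [+y clear] — {P1, P5}
3. P7@(0, 0, 0) [+x clear] — {P1, P5, P7}
4. P12@(0, 1, 0) [-x clear] — {P1, P12, P5, P7}
5. P3@(1, 1, 0) [+y clear] — {P1, P12, P3, P5, P7}
6. P6@(-1, 1, 0) [-y clear] — {P1, P12, P3, P5, P6, P7}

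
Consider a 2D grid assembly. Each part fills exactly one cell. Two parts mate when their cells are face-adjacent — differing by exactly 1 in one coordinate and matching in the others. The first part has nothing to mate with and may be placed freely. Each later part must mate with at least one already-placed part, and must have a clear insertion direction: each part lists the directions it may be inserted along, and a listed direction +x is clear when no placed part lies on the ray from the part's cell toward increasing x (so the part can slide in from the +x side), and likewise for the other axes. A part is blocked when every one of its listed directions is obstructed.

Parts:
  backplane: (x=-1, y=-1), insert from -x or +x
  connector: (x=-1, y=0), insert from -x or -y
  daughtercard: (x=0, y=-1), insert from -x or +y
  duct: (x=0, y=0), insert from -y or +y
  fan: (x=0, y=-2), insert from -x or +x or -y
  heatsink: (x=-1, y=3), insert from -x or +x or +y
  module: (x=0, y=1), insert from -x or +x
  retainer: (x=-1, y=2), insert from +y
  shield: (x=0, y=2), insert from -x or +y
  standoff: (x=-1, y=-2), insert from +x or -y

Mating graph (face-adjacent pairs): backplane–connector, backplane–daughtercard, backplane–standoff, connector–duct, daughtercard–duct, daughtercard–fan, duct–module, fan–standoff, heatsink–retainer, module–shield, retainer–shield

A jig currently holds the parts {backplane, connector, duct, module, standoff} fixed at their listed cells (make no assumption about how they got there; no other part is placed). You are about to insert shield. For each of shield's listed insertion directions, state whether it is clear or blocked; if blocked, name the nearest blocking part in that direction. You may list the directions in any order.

-x: ray from shield(0, 2) has no placed part ⇒ clear
+y: ray from shield(0, 2) has no placed part ⇒ clear

+y: clear; -x: clear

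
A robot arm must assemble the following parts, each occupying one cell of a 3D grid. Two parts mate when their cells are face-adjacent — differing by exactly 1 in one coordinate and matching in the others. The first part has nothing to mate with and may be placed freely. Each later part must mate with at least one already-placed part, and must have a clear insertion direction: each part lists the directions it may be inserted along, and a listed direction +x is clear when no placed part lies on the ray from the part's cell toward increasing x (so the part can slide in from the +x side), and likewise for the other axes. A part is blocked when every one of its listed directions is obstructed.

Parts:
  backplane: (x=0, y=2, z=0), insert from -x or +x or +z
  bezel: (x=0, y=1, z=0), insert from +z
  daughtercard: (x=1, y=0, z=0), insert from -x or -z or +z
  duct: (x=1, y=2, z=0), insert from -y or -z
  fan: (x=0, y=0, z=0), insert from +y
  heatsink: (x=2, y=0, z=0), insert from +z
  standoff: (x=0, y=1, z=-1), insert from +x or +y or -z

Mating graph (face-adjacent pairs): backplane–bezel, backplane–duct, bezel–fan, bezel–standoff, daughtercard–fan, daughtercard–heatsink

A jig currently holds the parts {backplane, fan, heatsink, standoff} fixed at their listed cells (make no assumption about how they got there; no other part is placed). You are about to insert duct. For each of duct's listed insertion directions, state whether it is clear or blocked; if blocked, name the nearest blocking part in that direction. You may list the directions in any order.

-y: ray from duct(1, 2, 0) has no placed part ⇒ clear
-z: ray from duct(1, 2, 0) has no placed part ⇒ clear

-y: clear; -z: clear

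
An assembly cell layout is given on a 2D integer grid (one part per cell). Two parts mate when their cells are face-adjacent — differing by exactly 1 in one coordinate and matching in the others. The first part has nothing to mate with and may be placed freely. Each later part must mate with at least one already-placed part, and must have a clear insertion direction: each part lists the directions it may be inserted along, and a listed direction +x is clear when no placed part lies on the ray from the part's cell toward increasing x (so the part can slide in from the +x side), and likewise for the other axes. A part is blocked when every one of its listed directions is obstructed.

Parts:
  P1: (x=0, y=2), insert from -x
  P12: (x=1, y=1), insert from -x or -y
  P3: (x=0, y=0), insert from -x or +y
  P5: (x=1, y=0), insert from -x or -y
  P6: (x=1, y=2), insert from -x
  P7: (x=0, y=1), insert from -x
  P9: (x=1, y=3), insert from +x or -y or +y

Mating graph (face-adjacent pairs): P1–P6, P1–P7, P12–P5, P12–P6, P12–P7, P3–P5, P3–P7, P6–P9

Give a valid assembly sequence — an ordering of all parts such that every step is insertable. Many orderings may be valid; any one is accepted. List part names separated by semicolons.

1. P12@(1, 1) [-x clear] — {P12}
2. P7@(0, 1) [-x clear] — {P12, P7}
3. P6@(1, 2) [-x clear] — {P12, P6, P7}
4. P3@(0, 0) [-x clear] — {P12, P3, P6, P7}
5. P1@(0, 2) [-x clear] — {P1, P12, P3, P6, P7}
6. P5@(1, 0) [-y clear] — {P1, P12, P3, P5, P6, P7}
7. P9@(1, 3) [+x clear] — {P1, P12, P3, P5, P6, P7, P9}

P12; P7; P6; P3; P1; P5; P9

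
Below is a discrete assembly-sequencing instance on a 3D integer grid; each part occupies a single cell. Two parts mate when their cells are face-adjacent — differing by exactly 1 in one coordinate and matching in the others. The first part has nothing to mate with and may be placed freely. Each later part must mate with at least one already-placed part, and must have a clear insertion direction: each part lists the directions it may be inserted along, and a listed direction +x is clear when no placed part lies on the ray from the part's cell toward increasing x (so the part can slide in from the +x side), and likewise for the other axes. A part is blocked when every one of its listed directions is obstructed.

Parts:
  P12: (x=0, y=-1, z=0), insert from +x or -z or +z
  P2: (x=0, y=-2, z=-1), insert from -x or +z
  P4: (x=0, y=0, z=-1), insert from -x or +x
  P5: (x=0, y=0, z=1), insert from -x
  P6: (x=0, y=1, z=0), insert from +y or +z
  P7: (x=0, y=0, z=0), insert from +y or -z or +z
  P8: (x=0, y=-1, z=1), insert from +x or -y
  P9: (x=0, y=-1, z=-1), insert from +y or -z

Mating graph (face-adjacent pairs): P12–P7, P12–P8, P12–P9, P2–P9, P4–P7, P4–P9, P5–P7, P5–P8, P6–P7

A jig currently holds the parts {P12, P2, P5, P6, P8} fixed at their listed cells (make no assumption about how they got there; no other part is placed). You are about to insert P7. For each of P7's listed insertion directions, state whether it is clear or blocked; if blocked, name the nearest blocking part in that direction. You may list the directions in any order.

+y: blocked by P6; +z: blocked by P5; -z: clear

+y: nearest on ray is P6@(0, 1, 0) ⇒ blocked
-z: ray from P7(0, 0, 0) has no placed part ⇒ clear
+z: nearest on ray is P5@(0, 0, 1) ⇒ blocked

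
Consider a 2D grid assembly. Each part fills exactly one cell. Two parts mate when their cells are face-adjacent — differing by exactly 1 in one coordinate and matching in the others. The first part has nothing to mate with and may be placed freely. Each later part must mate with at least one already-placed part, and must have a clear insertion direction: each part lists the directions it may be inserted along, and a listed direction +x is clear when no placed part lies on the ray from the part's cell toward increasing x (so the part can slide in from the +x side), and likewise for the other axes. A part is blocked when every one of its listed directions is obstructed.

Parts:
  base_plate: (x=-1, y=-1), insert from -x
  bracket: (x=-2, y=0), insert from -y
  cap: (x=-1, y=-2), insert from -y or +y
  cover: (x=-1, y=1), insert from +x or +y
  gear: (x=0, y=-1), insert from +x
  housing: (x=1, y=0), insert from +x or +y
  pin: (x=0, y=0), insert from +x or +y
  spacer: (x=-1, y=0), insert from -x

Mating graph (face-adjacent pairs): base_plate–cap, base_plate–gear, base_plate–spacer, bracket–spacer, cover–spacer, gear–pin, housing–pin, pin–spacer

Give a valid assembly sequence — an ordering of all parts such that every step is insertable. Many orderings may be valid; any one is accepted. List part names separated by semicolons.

gear; base_plate; pin; housing; cap; spacer; cover; bracket

1. gear@(0, -1) [+x clear] — {gear}
2. base_plate@(-1, -1) [-x clear] — {base_plate, gear}
3. pin@(0, 0) [+x clear] — {base_plate, gear, pin}
4. housing@(1, 0) [+x clear] — {base_plate, gear, housing, pin}
5. cap@(-1, -2) [-y clear] — {base_plate, cap, gear, housing, pin}
6. spacer@(-1, 0) [-x clear] — {base_plate, cap, gear, housing, pin, spacer}
7. cover@(-1, 1) [+x clear] — {base_plate, cap, cover, gear, housing, pin, spacer}
8. bracket@(-2, 0) [-y clear] — {base_plate, bracket, cap, cover, gear, housing, pin, spacer}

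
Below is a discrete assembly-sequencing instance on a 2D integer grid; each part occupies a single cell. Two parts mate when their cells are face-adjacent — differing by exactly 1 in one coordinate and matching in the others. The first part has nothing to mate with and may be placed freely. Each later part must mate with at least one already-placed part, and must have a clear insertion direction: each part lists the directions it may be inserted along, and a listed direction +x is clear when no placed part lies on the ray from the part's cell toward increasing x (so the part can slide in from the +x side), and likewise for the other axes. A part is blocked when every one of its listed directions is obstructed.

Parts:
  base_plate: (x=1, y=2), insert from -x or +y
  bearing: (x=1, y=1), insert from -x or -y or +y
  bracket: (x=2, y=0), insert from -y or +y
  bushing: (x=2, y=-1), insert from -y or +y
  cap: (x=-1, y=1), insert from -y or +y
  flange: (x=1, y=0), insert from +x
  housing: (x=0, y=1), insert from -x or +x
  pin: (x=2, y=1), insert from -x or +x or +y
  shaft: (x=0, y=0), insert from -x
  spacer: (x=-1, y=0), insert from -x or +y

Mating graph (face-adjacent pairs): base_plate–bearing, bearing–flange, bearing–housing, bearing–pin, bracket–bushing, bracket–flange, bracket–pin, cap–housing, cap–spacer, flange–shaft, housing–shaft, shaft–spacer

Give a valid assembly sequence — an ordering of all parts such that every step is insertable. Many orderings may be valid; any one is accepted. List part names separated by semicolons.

bearing; flange; bracket; bushing; housing; cap; shaft; spacer; base_plate; pin

1. bearing@(1, 1) [-x clear] — {bearing}
2. flange@(1, 0) [+x clear] — {bearing, flange}
3. bracket@(2, 0) [-y clear] — {bearing, bracket, flange}
4. bushing@(2, -1) [-y clear] — {bearing, bracket, bushing, flange}
5. housing@(0, 1) [-x clear] — {bearing, bracket, bushing, flange, housing}
6. cap@(-1, 1) [-y clear] — {bearing, bracket, bushing, cap, flange, housing}
7. shaft@(0, 0) [-x clear] — {bearing, bracket, bushing, cap, flange, housing, shaft}
8. spacer@(-1, 0) [-x clear] — {bearing, bracket, bushing, cap, flange, housing, shaft, spacer}
9. base_plate@(1, 2) [-x clear] — {base_plate, bearing, bracket, bushing, cap, flange, housing, shaft, spacer}
10. pin@(2, 1) [+x clear] — {base_plate, bearing, bracket, bushing, cap, flange, housing, pin, shaft, spacer}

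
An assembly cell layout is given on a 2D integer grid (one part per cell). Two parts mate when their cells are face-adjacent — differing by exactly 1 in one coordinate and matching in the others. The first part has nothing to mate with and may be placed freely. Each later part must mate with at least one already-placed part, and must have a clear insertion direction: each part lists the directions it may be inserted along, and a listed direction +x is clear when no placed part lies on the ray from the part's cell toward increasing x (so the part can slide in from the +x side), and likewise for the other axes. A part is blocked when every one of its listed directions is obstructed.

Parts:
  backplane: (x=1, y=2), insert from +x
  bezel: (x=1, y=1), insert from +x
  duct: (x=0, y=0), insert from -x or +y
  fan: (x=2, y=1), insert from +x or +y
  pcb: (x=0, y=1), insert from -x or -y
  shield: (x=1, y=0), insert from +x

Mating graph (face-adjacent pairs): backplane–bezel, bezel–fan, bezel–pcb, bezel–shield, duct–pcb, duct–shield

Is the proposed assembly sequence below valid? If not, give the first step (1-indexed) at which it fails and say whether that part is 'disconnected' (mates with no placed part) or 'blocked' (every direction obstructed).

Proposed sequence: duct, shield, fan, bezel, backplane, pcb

1. duct@(0, 0) [-x clear] — {duct}
2. shield@(1, 0) [+x clear] — {duct, shield}
3. fan@(2, 1) — no placed neighbour ⇒ disconnected

Invalid at step 3 (disconnected)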